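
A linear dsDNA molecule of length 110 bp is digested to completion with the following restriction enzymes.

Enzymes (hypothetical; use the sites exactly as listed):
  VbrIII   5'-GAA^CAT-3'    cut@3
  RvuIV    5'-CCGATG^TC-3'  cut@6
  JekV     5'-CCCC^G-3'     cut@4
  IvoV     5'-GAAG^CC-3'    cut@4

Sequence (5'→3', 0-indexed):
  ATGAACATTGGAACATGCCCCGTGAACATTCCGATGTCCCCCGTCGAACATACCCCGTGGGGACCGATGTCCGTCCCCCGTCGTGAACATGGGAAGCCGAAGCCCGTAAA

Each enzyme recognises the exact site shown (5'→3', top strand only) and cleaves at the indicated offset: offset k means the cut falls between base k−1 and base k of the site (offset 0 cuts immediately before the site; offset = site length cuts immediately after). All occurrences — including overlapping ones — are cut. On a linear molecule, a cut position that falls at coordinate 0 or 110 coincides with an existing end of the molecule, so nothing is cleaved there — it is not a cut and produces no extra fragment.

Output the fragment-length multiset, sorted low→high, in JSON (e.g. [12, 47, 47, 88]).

[5,5,6,6,6,8,8,8,8,8,9,10,10,13]

Site scan:
  VbrIII (GAACAT, off=3): starts [2, 10, 23, 45, 84] → cuts [5, 13, 26, 48, 87]
  RvuIV (CCGATGTC, off=6): starts [30, 63] → cuts [36, 69]
  JekV (CCCCG, off=4): starts [17, 38, 52, 75] → cuts [21, 42, 56, 79]
  IvoV (GAAGCC, off=4): starts [92, 98] → cuts [96, 102]

Pooled cuts: [5, 13, 21, 26, 36, 42, 48, 56, 69, 79, 87, 96, 102]

Fragments:
  [0,5): 5 bp
  [5,13): 8 bp
  [13,21): 8 bp
  [21,26): 5 bp
  [26,36): 10 bp
  [36,42): 6 bp
  [42,48): 6 bp
  [48,56): 8 bp
  [56,69): 13 bp
  [69,79): 10 bp
  [79,87): 8 bp
  [87,96): 9 bp
  [96,102): 6 bp
  [102,110): 8 bp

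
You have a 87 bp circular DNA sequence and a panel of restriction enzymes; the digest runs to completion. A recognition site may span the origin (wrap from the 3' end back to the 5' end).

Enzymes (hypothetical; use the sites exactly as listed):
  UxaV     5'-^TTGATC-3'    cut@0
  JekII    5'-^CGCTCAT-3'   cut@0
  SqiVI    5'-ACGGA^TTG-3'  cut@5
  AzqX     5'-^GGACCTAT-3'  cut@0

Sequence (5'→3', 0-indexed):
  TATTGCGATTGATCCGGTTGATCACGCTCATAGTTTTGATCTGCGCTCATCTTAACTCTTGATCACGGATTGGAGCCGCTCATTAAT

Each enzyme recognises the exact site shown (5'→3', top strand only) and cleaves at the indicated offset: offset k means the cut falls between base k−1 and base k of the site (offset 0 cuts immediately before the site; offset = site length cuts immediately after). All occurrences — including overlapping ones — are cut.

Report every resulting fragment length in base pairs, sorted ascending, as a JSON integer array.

[7,7,8,9,11,11,15,19]

Per-enzyme occurrences:
  UxaV (TTGATC, off=0): starts [8, 17, 35, 58] → cuts [8, 17, 35, 58]
  JekII (CGCTCAT, off=0): starts [24, 43, 76] → cuts [24, 43, 76]
  SqiVI (ACGGATTG, off=5): starts [64] → cuts [69]
  AzqX (GGACCTAT, off=0): no sites

All cut coordinates (distinct, sorted): [8, 17, 24, 35, 43, 58, 69, 76]

Fragments:
  8→17: 9 bp
  17→24: 7 bp
  24→35: 11 bp
  35→43: 8 bp
  43→58: 15 bp
  58→69: 11 bp
  69→76: 7 bp
  76→8 (wrap): 87-76+8 = 19 bp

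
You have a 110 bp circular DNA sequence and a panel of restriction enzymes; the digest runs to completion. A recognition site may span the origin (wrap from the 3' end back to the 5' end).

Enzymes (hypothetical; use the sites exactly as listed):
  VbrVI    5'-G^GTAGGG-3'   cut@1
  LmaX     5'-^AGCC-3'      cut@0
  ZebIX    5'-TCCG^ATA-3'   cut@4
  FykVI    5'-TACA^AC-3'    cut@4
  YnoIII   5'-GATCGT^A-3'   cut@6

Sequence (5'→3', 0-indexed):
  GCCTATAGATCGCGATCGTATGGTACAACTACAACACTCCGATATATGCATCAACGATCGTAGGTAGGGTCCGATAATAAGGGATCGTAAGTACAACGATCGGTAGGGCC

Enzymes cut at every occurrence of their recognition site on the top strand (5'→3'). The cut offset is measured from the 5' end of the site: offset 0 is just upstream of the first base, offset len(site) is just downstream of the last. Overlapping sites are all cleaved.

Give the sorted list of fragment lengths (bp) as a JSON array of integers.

Scan for sites:
  VbrVI GGTAGGG/1: at [62, 101] ⇒ [63, 102]
  LmaX (AGCC, off=0): no sites
  ZebIX TCCGATA/4: at [37, 69] ⇒ [41, 73]
  FykVI TACAAC/4: at [23, 29, 91] ⇒ [27, 33, 95]
  YnoIII GATCGTA/6: at [13, 55, 82] ⇒ [19, 61, 88]

All cut coordinates (distinct, sorted): [19, 27, 33, 41, 61, 63, 73, 88, 95, 102]

Fragment lengths:
  19→27: 8 bp
  27→33: 6 bp
  33→41: 8 bp
  41→61: 20 bp
  61→63: 2 bp
  63→73: 10 bp
  73→88: 15 bp
  88→95: 7 bp
  95→102: 7 bp
  102→19 (wrap): 110-102+19 = 27 bp

[2,6,7,7,8,8,10,15,20,27]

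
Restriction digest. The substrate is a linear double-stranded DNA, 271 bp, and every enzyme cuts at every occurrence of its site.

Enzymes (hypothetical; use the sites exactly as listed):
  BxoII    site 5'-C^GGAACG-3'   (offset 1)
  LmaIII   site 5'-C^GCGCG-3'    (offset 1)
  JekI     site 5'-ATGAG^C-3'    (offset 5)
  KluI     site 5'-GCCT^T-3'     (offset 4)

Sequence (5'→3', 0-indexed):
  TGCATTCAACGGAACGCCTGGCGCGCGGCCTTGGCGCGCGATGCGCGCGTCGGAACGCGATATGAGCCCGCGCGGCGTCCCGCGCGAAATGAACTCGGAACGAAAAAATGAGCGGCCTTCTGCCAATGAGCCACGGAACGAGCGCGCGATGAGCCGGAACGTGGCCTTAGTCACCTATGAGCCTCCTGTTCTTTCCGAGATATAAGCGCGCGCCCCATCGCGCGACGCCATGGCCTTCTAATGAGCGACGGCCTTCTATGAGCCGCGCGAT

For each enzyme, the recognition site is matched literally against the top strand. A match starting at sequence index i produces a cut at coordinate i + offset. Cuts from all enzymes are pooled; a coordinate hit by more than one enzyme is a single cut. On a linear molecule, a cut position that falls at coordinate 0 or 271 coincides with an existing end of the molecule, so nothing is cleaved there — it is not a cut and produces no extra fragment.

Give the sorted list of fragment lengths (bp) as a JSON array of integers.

Scan for sites:
  BxoII CGGAACG/1: at [9, 50, 95, 133, 154] ⇒ [10, 51, 96, 134, 155]
  LmaIII CGCGCG/1: at [21, 34, 43, 68, 80, 142, 206, 218, 263] ⇒ [22, 35, 44, 69, 81, 143, 207, 219, 264]
  JekI ATGAGC/5: at [61, 107, 125, 148, 176, 240, 257] ⇒ [66, 112, 130, 153, 181, 245, 262]
  KluI GCCTT/4: at [27, 114, 163, 232, 250] ⇒ [31, 118, 167, 236, 254]

All cut coordinates (distinct, sorted): [10, 22, 31, 35, 44, 51, 66, 69, 81, 96, 112, 118, 130, 134, 143, 153, 155, 167, 181, 207, 219, 236, 245, 254, 262, 264]

Fragment lengths:
  [0,10): 10 bp
  [10,22): 12 bp
  [22,31): 9 bp
  [31,35): 4 bp
  [35,44): 9 bp
  [44,51): 7 bp
  [51,66): 15 bp
  [66,69): 3 bp
  [69,81): 12 bp
  [81,96): 15 bp
  [96,112): 16 bp
  [112,118): 6 bp
  [118,130): 12 bp
  [130,134): 4 bp
  [134,143): 9 bp
  [143,153): 10 bp
  [153,155): 2 bp
  [155,167): 12 bp
  [167,181): 14 bp
  [181,207): 26 bp
  [207,219): 12 bp
  [219,236): 17 bp
  [236,245): 9 bp
  [245,254): 9 bp
  [254,262): 8 bp
  [262,264): 2 bp
  [264,271): 7 bp

[2,2,3,4,4,6,7,7,8,9,9,9,9,9,10,10,12,12,12,12,12,14,15,15,16,17,26]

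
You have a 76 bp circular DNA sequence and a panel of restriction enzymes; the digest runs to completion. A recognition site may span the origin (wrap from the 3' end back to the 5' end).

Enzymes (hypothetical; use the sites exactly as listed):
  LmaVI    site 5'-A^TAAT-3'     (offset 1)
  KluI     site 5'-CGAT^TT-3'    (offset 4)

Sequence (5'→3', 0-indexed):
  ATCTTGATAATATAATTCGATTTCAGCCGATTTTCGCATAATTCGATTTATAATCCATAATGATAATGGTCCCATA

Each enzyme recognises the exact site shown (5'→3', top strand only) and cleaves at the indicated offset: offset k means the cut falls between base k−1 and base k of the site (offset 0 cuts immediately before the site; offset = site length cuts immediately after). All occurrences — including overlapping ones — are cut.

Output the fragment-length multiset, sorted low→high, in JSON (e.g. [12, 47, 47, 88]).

[3,5,6,7,7,9,9,9,10,11]

Site scan:
  LmaVI (ATAAT, off=1): starts [6, 11, 37, 49, 56, 62, 73] → cuts [7, 12, 38, 50, 57, 63, 74]
  KluI (CGATTT, off=4): starts [17, 27, 43] → cuts [21, 31, 47]

Pooled cuts: [7, 12, 21, 31, 38, 47, 50, 57, 63, 74]

Fragment lengths:
  7→12: 5 bp
  12→21: 9 bp
  21→31: 10 bp
  31→38: 7 bp
  38→47: 9 bp
  47→50: 3 bp
  50→57: 7 bp
  57→63: 6 bp
  63→74: 11 bp
  74→7 (wrap): 76-74+7 = 9 bp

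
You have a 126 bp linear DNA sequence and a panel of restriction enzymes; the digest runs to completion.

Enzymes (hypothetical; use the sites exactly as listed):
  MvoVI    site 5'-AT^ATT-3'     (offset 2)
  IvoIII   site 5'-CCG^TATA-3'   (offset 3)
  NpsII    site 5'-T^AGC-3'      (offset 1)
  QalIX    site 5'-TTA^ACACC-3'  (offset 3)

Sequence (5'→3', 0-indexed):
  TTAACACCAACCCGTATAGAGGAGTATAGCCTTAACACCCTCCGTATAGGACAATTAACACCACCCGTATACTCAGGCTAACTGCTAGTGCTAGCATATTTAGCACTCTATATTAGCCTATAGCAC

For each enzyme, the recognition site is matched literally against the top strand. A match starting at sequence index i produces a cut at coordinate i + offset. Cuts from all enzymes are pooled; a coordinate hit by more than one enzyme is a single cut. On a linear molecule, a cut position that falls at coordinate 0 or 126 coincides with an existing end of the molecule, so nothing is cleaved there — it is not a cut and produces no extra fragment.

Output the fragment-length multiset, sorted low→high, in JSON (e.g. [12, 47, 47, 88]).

[3,3,4,5,5,7,7,10,10,10,11,13,13,25]

Scan for sites:
  MvoVI (ATATT, off=2): starts [95, 109] → cuts [97, 111]
  IvoIII (CCGTATA, off=3): starts [11, 41, 64] → cuts [14, 44, 67]
  NpsII (TAGC, off=1): starts [26, 91, 100, 113, 120] → cuts [27, 92, 101, 114, 121]
  QalIX (TTAACACC, off=3): starts [0, 31, 54] → cuts [3, 34, 57]

All cut coordinates (distinct, sorted): [3, 14, 27, 34, 44, 57, 67, 92, 97, 101, 111, 114, 121]

Fragments:
  [0,3): 3 bp
  [3,14): 11 bp
  [14,27): 13 bp
  [27,34): 7 bp
  [34,44): 10 bp
  [44,57): 13 bp
  [57,67): 10 bp
  [67,92): 25 bp
  [92,97): 5 bp
  [97,101): 4 bp
  [101,111): 10 bp
  [111,114): 3 bp
  [114,121): 7 bp
  [121,126): 5 bp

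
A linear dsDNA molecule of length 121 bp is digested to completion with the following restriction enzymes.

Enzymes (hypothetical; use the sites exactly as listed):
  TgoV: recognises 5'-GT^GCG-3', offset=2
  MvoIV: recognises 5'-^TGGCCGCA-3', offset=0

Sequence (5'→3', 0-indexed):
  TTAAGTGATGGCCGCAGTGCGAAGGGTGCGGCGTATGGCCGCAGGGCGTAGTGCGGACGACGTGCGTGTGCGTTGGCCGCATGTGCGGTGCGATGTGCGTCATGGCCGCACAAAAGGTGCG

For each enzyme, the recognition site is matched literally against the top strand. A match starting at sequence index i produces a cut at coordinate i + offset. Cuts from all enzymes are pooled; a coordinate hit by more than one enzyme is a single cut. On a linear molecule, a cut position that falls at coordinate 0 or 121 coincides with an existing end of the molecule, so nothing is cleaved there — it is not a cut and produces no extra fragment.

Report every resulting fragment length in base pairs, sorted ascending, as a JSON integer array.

Per-enzyme occurrences:
  TgoV GTGCG/2: at [16, 25, 50, 61, 67, 82, 87, 94, 116] ⇒ [18, 27, 52, 63, 69, 84, 89, 96, 118]
  MvoIV TGGCCGCA/0: at [8, 35, 73, 102] ⇒ [8, 35, 73, 102]

All cut coordinates (distinct, sorted): [8, 18, 27, 35, 52, 63, 69, 73, 84, 89, 96, 102, 118]

Fragments:
  [0,8): 8 bp
  [8,18): 10 bp
  [18,27): 9 bp
  [27,35): 8 bp
  [35,52): 17 bp
  [52,63): 11 bp
  [63,69): 6 bp
  [69,73): 4 bp
  [73,84): 11 bp
  [84,89): 5 bp
  [89,96): 7 bp
  [96,102): 6 bp
  [102,118): 16 bp
  [118,121): 3 bp

[3,4,5,6,6,7,8,8,9,10,11,11,16,17]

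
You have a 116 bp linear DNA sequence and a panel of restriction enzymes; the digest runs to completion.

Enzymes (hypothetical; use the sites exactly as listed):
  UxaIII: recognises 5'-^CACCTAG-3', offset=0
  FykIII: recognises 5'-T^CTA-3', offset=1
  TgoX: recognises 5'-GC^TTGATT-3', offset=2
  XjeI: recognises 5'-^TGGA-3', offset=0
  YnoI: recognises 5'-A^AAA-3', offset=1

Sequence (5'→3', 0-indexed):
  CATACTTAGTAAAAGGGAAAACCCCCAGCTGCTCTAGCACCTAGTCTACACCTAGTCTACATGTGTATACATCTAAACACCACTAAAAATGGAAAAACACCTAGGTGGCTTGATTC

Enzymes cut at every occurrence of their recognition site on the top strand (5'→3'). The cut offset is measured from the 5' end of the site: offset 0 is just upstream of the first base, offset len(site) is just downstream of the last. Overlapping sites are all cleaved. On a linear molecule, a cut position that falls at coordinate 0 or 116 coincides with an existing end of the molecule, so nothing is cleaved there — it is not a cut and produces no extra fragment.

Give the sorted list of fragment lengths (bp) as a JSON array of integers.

[1,1,3,3,3,4,4,7,7,8,8,11,12,13,15,16]

Per-enzyme occurrences:
  UxaIII CACCTAG/0: at [37, 48, 97] ⇒ [37, 48, 97]
  FykIII TCTA/1: at [32, 44, 55, 71] ⇒ [33, 45, 56, 72]
  TgoX GCTTGATT/2: at [107] ⇒ [109]
  XjeI TGGA/0: at [89] ⇒ [89]
  YnoI AAAA/1: at [10, 17, 84, 85, 92, 93] ⇒ [11, 18, 85, 86, 93, 94]

Pooled cuts: [11, 18, 33, 37, 45, 48, 56, 72, 85, 86, 89, 93, 94, 97, 109]

Fragment lengths:
  [0,11): 11 bp
  [11,18): 7 bp
  [18,33): 15 bp
  [33,37): 4 bp
  [37,45): 8 bp
  [45,48): 3 bp
  [48,56): 8 bp
  [56,72): 16 bp
  [72,85): 13 bp
  [85,86): 1 bp
  [86,89): 3 bp
  [89,93): 4 bp
  [93,94): 1 bp
  [94,97): 3 bp
  [97,109): 12 bp
  [109,116): 7 bp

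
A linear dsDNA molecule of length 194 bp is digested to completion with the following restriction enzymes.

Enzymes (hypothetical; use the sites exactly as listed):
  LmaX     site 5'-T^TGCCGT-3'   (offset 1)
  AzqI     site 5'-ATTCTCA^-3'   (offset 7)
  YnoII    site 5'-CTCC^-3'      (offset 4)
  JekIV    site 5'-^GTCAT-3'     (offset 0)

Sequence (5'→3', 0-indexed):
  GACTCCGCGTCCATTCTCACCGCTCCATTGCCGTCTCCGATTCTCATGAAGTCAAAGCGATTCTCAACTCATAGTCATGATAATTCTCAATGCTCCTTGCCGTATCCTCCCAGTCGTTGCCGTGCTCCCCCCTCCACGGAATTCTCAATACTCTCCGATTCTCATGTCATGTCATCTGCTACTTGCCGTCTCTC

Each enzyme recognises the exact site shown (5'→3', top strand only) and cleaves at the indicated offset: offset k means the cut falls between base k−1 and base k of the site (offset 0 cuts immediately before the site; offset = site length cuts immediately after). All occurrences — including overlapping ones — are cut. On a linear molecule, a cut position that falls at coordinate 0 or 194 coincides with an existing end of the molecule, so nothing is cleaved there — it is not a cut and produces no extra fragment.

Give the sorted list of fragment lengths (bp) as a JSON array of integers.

Per-enzyme occurrences:
  LmaX (TTGCCGT, off=1): starts [27, 96, 116, 182] → cuts [28, 97, 117, 183]
  AzqI (ATTCTCA, off=7): starts [12, 39, 59, 82, 140, 157] → cuts [19, 46, 66, 89, 147, 164]
  YnoII (CTCC, off=4): starts [2, 22, 34, 92, 106, 124, 131, 152] → cuts [6, 26, 38, 96, 110, 128, 135, 156]
  JekIV (GTCAT, off=0): starts [73, 165, 170] → cuts [73, 165, 170]

All cut coordinates (distinct, sorted): [6, 19, 26, 28, 38, 46, 66, 73, 89, 96, 97, 110, 117, 128, 135, 147, 156, 164, 165, 170, 183]

Fragments:
  [0,6): 6 bp
  [6,19): 13 bp
  [19,26): 7 bp
  [26,28): 2 bp
  [28,38): 10 bp
  [38,46): 8 bp
  [46,66): 20 bp
  [66,73): 7 bp
  [73,89): 16 bp
  [89,96): 7 bp
  [96,97): 1 bp
  [97,110): 13 bp
  [110,117): 7 bp
  [117,128): 11 bp
  [128,135): 7 bp
  [135,147): 12 bp
  [147,156): 9 bp
  [156,164): 8 bp
  [164,165): 1 bp
  [165,170): 5 bp
  [170,183): 13 bp
  [183,194): 11 bp

[1,1,2,5,6,7,7,7,7,7,8,8,9,10,11,11,12,13,13,13,16,20]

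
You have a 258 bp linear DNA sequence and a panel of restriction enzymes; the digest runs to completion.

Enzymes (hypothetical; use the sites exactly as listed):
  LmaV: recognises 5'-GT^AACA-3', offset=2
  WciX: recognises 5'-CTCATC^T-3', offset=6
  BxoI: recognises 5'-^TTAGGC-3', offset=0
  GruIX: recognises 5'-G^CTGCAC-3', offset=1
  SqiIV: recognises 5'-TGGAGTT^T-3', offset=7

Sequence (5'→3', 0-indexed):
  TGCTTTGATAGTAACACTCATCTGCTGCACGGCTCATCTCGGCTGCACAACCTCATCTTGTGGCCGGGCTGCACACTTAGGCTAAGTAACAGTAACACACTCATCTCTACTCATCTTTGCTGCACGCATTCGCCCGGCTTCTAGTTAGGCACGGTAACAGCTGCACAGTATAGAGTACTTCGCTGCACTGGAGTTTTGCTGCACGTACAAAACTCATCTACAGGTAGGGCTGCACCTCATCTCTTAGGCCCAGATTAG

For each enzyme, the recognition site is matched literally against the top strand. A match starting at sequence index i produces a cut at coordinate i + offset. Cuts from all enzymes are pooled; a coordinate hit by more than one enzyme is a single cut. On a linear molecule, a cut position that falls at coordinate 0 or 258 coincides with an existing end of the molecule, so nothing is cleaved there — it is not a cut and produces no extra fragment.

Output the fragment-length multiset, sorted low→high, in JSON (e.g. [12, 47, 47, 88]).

Site scan:
  LmaV (GTAACA, off=2): starts [10, 85, 91, 153] → cuts [12, 87, 93, 155]
  WciX (CTCATCT, off=6): starts [16, 32, 51, 99, 109, 212, 235] → cuts [22, 38, 57, 105, 115, 218, 241]
  BxoI (TTAGGC, off=0): starts [76, 144, 243] → cuts [76, 144, 243]
  GruIX (GCTGCAC, off=1): starts [23, 41, 67, 118, 159, 181, 197, 228] → cuts [24, 42, 68, 119, 160, 182, 198, 229]
  SqiIV (TGGAGTTT, off=7): starts [188] → cuts [195]

Pooled cuts: [12, 22, 24, 38, 42, 57, 68, 76, 87, 93, 105, 115, 119, 144, 155, 160, 182, 195, 198, 218, 229, 241, 243]

Fragments:
  [0,12): 12 bp
  [12,22): 10 bp
  [22,24): 2 bp
  [24,38): 14 bp
  [38,42): 4 bp
  [42,57): 15 bp
  [57,68): 11 bp
  [68,76): 8 bp
  [76,87): 11 bp
  [87,93): 6 bp
  [93,105): 12 bp
  [105,115): 10 bp
  [115,119): 4 bp
  [119,144): 25 bp
  [144,155): 11 bp
  [155,160): 5 bp
  [160,182): 22 bp
  [182,195): 13 bp
  [195,198): 3 bp
  [198,218): 20 bp
  [218,229): 11 bp
  [229,241): 12 bp
  [241,243): 2 bp
  [243,258): 15 bp

[2,2,3,4,4,5,6,8,10,10,11,11,11,11,12,12,12,13,14,15,15,20,22,25]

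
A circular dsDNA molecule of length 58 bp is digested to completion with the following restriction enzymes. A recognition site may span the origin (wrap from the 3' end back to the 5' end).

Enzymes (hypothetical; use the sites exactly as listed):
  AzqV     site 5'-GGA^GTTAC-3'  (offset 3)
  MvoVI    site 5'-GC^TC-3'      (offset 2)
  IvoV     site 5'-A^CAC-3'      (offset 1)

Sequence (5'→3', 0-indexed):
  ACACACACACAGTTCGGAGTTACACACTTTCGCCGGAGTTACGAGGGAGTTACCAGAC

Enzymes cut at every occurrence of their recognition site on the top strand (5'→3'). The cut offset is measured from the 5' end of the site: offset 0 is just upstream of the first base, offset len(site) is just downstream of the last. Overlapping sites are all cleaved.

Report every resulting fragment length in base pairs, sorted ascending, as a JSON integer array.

Per-enzyme occurrences:
  AzqV GGAGTTAC/3: at [15, 34, 45] ⇒ [18, 37, 48]
  MvoVI (GCTC, off=2): no sites
  IvoV ACAC/1: at [0, 2, 4, 6, 21, 23, 56] ⇒ [1, 3, 5, 7, 22, 24, 57]

Pooled cuts: [1, 3, 5, 7, 18, 22, 24, 37, 48, 57]

Fragments:
  1→3: 2 bp
  3→5: 2 bp
  5→7: 2 bp
  7→18: 11 bp
  18→22: 4 bp
  22→24: 2 bp
  24→37: 13 bp
  37→48: 11 bp
  48→57: 9 bp
  57→1 (wrap): 58-57+1 = 2 bp

[2,2,2,2,2,4,9,11,11,13]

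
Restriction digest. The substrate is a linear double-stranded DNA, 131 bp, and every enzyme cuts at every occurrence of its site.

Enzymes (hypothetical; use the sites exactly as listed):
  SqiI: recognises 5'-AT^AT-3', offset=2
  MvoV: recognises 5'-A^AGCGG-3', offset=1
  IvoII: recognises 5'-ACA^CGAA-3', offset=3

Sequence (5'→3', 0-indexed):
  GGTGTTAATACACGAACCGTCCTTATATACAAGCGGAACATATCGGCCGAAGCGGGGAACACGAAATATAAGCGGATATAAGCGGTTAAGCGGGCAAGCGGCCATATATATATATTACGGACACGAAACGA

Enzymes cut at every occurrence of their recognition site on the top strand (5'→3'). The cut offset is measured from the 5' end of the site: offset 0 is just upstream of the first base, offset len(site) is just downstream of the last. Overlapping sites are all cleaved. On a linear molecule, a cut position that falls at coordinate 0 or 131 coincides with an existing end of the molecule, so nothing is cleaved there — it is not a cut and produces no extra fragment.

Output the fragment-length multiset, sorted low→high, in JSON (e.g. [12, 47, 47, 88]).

[2,2,2,2,3,3,5,6,7,8,8,8,9,9,10,10,11,12,14]

Scan for sites:
  SqiI (ATAT, off=2): starts [24, 39, 65, 75, 103, 105, 107, 109, 111] → cuts [26, 41, 67, 77, 105, 107, 109, 111, 113]
  MvoV (AAGCGG, off=1): starts [30, 49, 69, 79, 87, 95] → cuts [31, 50, 70, 80, 88, 96]
  IvoII (ACACGAA, off=3): starts [9, 58, 120] → cuts [12, 61, 123]

Pooled cuts: [12, 26, 31, 41, 50, 61, 67, 70, 77, 80, 88, 96, 105, 107, 109, 111, 113, 123]

Fragment lengths:
  [0,12): 12 bp
  [12,26): 14 bp
  [26,31): 5 bp
  [31,41): 10 bp
  [41,50): 9 bp
  [50,61): 11 bp
  [61,67): 6 bp
  [67,70): 3 bp
  [70,77): 7 bp
  [77,80): 3 bp
  [80,88): 8 bp
  [88,96): 8 bp
  [96,105): 9 bp
  [105,107): 2 bp
  [107,109): 2 bp
  [109,111): 2 bp
  [111,113): 2 bp
  [113,123): 10 bp
  [123,131): 8 bp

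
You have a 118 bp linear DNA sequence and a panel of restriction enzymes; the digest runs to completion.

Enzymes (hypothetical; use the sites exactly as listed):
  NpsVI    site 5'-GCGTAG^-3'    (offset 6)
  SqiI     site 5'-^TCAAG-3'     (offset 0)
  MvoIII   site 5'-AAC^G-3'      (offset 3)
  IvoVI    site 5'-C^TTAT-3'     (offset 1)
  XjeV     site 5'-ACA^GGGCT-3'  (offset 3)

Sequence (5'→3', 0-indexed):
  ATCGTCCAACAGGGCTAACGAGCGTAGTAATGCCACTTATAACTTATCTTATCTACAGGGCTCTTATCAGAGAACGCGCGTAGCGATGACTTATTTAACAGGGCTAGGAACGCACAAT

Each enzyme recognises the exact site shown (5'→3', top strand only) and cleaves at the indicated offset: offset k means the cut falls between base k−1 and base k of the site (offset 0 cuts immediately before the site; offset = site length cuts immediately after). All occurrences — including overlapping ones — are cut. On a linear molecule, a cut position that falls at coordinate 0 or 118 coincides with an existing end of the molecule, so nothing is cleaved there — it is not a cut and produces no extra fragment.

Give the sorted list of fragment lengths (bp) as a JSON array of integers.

[5,6,7,7,7,8,8,8,9,9,10,11,11,12]

Per-enzyme occurrences:
  NpsVI (GCGTAG, off=6): starts [21, 77] → cuts [27, 83]
  SqiI (TCAAG, off=0): no sites
  MvoIII (AACG, off=3): starts [16, 72, 108] → cuts [19, 75, 111]
  IvoVI (CTTAT, off=1): starts [35, 42, 47, 62, 89] → cuts [36, 43, 48, 63, 90]
  XjeV (ACAGGGCT, off=3): starts [8, 54, 97] → cuts [11, 57, 100]

Pooled cuts: [11, 19, 27, 36, 43, 48, 57, 63, 75, 83, 90, 100, 111]

Fragment lengths:
  [0,11): 11 bp
  [11,19): 8 bp
  [19,27): 8 bp
  [27,36): 9 bp
  [36,43): 7 bp
  [43,48): 5 bp
  [48,57): 9 bp
  [57,63): 6 bp
  [63,75): 12 bp
  [75,83): 8 bp
  [83,90): 7 bp
  [90,100): 10 bp
  [100,111): 11 bp
  [111,118): 7 bp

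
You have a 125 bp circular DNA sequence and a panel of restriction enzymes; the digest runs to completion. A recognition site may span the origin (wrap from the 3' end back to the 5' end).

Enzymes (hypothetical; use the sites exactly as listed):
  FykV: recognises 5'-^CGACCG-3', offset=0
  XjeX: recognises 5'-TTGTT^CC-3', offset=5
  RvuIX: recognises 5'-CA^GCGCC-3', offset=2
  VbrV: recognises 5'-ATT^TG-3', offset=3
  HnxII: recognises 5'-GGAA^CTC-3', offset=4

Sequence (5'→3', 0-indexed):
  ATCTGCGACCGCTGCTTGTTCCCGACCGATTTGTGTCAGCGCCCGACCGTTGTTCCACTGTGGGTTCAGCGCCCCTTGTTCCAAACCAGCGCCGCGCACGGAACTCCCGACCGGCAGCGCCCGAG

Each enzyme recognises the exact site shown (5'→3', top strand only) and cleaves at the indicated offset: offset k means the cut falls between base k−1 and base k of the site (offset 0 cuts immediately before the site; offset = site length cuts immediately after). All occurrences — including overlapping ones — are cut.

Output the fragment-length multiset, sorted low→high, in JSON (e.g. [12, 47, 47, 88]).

Per-enzyme occurrences:
  FykV (CGACCG, off=0): starts [5, 22, 43, 107] → cuts [5, 22, 43, 107]
  XjeX (TTGTTCC, off=5): starts [15, 49, 75] → cuts [20, 54, 80]
  RvuIX (CAGCGCC, off=2): starts [36, 66, 86, 114] → cuts [38, 68, 88, 116]
  VbrV (ATTTG, off=3): starts [28] → cuts [31]
  HnxII (GGAACTC, off=4): starts [99] → cuts [103]

All cut coordinates (distinct, sorted): [5, 20, 22, 31, 38, 43, 54, 68, 80, 88, 103, 107, 116]

Fragments:
  5→20: 15 bp
  20→22: 2 bp
  22→31: 9 bp
  31→38: 7 bp
  38→43: 5 bp
  43→54: 11 bp
  54→68: 14 bp
  68→80: 12 bp
  80→88: 8 bp
  88→103: 15 bp
  103→107: 4 bp
  107→116: 9 bp
  116→5 (wrap): 125-116+5 = 14 bp

[2,4,5,7,8,9,9,11,12,14,14,15,15]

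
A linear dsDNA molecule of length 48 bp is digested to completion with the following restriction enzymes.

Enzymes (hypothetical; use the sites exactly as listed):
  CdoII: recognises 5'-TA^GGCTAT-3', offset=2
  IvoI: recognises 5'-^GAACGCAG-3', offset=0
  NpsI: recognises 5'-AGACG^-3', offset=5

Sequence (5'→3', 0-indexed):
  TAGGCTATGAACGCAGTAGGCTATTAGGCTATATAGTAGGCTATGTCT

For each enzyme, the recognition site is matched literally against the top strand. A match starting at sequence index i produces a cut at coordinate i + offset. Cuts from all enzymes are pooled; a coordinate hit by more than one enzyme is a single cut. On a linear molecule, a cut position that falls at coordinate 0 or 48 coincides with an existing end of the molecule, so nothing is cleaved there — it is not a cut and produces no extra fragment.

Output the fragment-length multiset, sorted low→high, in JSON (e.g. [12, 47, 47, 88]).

Per-enzyme occurrences:
  CdoII (TAGGCTAT, off=2): starts [0, 16, 24, 36] → cuts [2, 18, 26, 38]
  IvoI (GAACGCAG, off=0): starts [8] → cuts [8]
  NpsI (AGACG, off=5): no sites

Pooled cuts: [2, 8, 18, 26, 38]

Fragments:
  [0,2): 2 bp
  [2,8): 6 bp
  [8,18): 10 bp
  [18,26): 8 bp
  [26,38): 12 bp
  [38,48): 10 bp

[2,6,8,10,10,12]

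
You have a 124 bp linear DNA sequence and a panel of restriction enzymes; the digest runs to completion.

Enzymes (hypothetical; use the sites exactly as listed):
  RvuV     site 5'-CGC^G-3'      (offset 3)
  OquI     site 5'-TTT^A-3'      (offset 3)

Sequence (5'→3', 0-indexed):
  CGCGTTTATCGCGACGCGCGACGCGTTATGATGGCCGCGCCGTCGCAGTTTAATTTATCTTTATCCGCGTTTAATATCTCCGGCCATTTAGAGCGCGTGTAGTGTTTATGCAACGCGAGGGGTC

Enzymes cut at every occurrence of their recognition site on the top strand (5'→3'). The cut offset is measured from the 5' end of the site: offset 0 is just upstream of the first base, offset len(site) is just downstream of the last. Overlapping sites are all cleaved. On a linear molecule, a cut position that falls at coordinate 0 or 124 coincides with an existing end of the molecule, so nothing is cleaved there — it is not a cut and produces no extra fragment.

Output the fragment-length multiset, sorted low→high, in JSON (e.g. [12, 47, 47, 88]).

Scan for sites:
  RvuV CGCG/3: at [0, 9, 14, 16, 21, 35, 65, 93, 113] ⇒ [3, 12, 17, 19, 24, 38, 68, 96, 116]
  OquI TTTA/3: at [4, 48, 53, 59, 69, 86, 104] ⇒ [7, 51, 56, 62, 72, 89, 107]

Pooled cuts: [3, 7, 12, 17, 19, 24, 38, 51, 56, 62, 68, 72, 89, 96, 107, 116]

Fragments:
  [0,3): 3 bp
  [3,7): 4 bp
  [7,12): 5 bp
  [12,17): 5 bp
  [17,19): 2 bp
  [19,24): 5 bp
  [24,38): 14 bp
  [38,51): 13 bp
  [51,56): 5 bp
  [56,62): 6 bp
  [62,68): 6 bp
  [68,72): 4 bp
  [72,89): 17 bp
  [89,96): 7 bp
  [96,107): 11 bp
  [107,116): 9 bp
  [116,124): 8 bp

[2,3,4,4,5,5,5,5,6,6,7,8,9,11,13,14,17]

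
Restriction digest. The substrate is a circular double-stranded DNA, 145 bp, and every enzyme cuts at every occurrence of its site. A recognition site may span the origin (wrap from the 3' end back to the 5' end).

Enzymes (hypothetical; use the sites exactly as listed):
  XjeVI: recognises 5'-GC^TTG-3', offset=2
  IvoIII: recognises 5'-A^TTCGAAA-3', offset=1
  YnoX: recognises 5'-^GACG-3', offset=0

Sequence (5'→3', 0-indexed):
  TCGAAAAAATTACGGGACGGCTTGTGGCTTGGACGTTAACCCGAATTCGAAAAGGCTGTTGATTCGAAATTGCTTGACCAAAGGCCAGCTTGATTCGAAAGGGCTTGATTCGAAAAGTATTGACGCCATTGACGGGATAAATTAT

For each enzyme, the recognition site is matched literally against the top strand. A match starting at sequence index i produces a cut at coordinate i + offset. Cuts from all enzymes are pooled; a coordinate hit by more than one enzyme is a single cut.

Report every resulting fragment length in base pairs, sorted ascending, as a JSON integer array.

[3,4,4,6,7,9,11,11,13,14,14,16,16,17]

Site scan:
  XjeVI (GCTTG, off=2): starts [19, 26, 71, 87, 102] → cuts [21, 28, 73, 89, 104]
  IvoIII (ATTCGAAA, off=1): starts [44, 61, 92, 107, 143] → cuts [45, 62, 93, 108, 144]
  YnoX (GACG, off=0): starts [15, 31, 121, 130] → cuts [15, 31, 121, 130]

All cut coordinates (distinct, sorted): [15, 21, 28, 31, 45, 62, 73, 89, 93, 104, 108, 121, 130, 144]

Fragments:
  15→21: 6 bp
  21→28: 7 bp
  28→31: 3 bp
  31→45: 14 bp
  45→62: 17 bp
  62→73: 11 bp
  73→89: 16 bp
  89→93: 4 bp
  93→104: 11 bp
  104→108: 4 bp
  108→121: 13 bp
  121→130: 9 bp
  130→144: 14 bp
  144→15 (wrap): 145-144+15 = 16 bp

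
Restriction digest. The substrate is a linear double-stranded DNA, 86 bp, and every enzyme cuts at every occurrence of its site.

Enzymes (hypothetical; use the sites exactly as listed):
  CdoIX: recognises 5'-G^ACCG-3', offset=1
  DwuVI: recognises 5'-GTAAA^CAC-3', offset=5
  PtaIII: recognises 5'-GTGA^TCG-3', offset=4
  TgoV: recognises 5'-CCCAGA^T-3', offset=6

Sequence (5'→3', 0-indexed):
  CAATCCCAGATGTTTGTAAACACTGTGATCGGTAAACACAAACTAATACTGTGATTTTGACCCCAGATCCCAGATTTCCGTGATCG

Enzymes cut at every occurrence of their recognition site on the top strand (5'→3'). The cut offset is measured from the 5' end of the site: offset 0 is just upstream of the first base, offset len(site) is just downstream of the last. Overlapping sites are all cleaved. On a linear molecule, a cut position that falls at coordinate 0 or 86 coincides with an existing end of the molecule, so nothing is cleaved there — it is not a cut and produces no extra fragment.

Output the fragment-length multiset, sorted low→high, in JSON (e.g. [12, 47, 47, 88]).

Per-enzyme occurrences:
  CdoIX (GACCG, off=1): no sites
  DwuVI (GTAAACAC, off=5): starts [15, 31] → cuts [20, 36]
  PtaIII (GTGATCG, off=4): starts [24, 79] → cuts [28, 83]
  TgoV (CCCAGAT, off=6): starts [4, 61, 68] → cuts [10, 67, 74]

Pooled cuts: [10, 20, 28, 36, 67, 74, 83]

Fragments:
  [0,10): 10 bp
  [10,20): 10 bp
  [20,28): 8 bp
  [28,36): 8 bp
  [36,67): 31 bp
  [67,74): 7 bp
  [74,83): 9 bp
  [83,86): 3 bp

[3,7,8,8,9,10,10,31]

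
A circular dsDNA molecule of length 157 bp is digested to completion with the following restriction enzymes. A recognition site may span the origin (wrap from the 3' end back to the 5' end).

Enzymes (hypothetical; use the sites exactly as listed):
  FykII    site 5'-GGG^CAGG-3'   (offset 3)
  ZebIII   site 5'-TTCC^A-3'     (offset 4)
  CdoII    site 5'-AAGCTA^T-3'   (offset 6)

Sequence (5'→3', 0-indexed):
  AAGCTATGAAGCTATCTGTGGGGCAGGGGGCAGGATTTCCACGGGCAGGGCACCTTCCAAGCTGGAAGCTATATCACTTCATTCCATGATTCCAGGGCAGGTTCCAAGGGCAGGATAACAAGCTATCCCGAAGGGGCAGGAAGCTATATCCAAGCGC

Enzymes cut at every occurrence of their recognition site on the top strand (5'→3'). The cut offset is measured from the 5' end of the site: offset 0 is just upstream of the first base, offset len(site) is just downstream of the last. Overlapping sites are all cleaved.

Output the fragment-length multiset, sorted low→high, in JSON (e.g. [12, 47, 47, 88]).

Scan for sites:
  FykII (GGGCAGG, off=3): starts [20, 27, 42, 94, 107, 133] → cuts [23, 30, 45, 97, 110, 136]
  ZebIII (TTCCA, off=4): starts [36, 54, 81, 89, 101] → cuts [40, 58, 85, 93, 105]
  CdoII (AAGCTAT, off=6): starts [0, 8, 65, 119, 140] → cuts [6, 14, 71, 125, 146]

All cut coordinates (distinct, sorted): [6, 14, 23, 30, 40, 45, 58, 71, 85, 93, 97, 105, 110, 125, 136, 146]

Fragments:
  6→14: 8 bp
  14→23: 9 bp
  23→30: 7 bp
  30→40: 10 bp
  40→45: 5 bp
  45→58: 13 bp
  58→71: 13 bp
  71→85: 14 bp
  85→93: 8 bp
  93→97: 4 bp
  97→105: 8 bp
  105→110: 5 bp
  110→125: 15 bp
  125→136: 11 bp
  136→146: 10 bp
  146→6 (wrap): 157-146+6 = 17 bp

[4,5,5,7,8,8,8,9,10,10,11,13,13,14,15,17]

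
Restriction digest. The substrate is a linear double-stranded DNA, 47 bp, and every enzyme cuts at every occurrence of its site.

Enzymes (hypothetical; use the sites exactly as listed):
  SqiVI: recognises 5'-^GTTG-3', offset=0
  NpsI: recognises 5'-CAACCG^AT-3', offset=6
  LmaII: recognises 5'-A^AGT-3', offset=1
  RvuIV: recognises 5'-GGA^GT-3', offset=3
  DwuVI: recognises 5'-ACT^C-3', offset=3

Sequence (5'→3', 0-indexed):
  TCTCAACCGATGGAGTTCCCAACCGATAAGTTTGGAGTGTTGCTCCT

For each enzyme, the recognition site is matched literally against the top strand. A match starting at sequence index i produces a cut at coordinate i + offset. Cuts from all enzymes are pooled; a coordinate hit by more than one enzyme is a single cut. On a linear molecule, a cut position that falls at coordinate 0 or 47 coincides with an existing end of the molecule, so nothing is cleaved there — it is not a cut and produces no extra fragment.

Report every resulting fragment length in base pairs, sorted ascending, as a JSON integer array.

[2,3,5,8,9,9,11]

Scan for sites:
  SqiVI (GTTG, off=0): starts [38] → cuts [38]
  NpsI (CAACCGAT, off=6): starts [3, 19] → cuts [9, 25]
  LmaII (AAGT, off=1): starts [27] → cuts [28]
  RvuIV (GGAGT, off=3): starts [11, 33] → cuts [14, 36]
  DwuVI (ACTC, off=3): no sites

Pooled cuts: [9, 14, 25, 28, 36, 38]

Fragments:
  [0,9): 9 bp
  [9,14): 5 bp
  [14,25): 11 bp
  [25,28): 3 bp
  [28,36): 8 bp
  [36,38): 2 bp
  [38,47): 9 bp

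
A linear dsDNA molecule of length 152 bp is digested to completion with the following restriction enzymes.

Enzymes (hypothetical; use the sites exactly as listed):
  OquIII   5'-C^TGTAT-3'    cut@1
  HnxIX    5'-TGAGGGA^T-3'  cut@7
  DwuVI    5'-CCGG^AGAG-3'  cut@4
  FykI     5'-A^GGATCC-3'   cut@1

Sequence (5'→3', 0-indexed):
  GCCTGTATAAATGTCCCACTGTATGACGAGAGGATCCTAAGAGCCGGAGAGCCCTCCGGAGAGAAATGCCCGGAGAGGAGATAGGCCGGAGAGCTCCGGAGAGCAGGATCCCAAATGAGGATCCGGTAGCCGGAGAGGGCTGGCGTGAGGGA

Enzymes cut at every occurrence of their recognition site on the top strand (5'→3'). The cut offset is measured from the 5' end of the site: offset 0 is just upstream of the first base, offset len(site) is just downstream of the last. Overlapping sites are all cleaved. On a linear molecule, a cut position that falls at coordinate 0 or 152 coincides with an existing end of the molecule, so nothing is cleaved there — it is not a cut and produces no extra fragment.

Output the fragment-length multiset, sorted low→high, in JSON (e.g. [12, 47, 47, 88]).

[3,6,10,12,12,13,14,15,16,16,16,19]

Scan for sites:
  OquIII CTGTAT/1: at [2, 18] ⇒ [3, 19]
  HnxIX (TGAGGGAT, off=7): no sites
  DwuVI CCGGAGAG/4: at [43, 55, 69, 85, 95, 129] ⇒ [47, 59, 73, 89, 99, 133]
  FykI AGGATCC/1: at [30, 104, 117] ⇒ [31, 105, 118]

Pooled cuts: [3, 19, 31, 47, 59, 73, 89, 99, 105, 118, 133]

Fragment lengths:
  [0,3): 3 bp
  [3,19): 16 bp
  [19,31): 12 bp
  [31,47): 16 bp
  [47,59): 12 bp
  [59,73): 14 bp
  [73,89): 16 bp
  [89,99): 10 bp
  [99,105): 6 bp
  [105,118): 13 bp
  [118,133): 15 bp
  [133,152): 19 bp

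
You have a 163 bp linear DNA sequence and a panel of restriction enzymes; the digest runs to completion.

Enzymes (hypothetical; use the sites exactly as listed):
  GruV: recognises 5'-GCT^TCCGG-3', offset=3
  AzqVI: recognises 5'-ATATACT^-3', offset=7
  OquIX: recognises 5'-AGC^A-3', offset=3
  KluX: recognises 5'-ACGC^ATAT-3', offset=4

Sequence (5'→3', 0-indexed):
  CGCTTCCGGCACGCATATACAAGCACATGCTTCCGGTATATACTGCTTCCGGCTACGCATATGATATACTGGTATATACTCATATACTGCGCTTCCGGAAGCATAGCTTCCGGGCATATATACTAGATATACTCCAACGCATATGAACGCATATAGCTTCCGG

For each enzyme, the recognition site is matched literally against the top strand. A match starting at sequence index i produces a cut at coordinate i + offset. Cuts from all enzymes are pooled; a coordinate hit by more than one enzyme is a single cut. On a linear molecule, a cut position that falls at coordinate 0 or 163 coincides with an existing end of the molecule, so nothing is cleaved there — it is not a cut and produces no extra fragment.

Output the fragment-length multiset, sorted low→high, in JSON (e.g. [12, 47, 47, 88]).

Scan for sites:
  GruV GCTTCCGG/3: at [1, 28, 44, 90, 105, 155] ⇒ [4, 31, 47, 93, 108, 158]
  AzqVI ATATACT/7: at [37, 63, 73, 81, 117, 126] ⇒ [44, 70, 80, 88, 124, 133]
  OquIX AGCA/3: at [21, 99] ⇒ [24, 102]
  KluX ACGCATAT/4: at [10, 54, 136, 146] ⇒ [14, 58, 140, 150]

All cut coordinates (distinct, sorted): [4, 14, 24, 31, 44, 47, 58, 70, 80, 88, 93, 102, 108, 124, 133, 140, 150, 158]

Fragments:
  [0,4): 4 bp
  [4,14): 10 bp
  [14,24): 10 bp
  [24,31): 7 bp
  [31,44): 13 bp
  [44,47): 3 bp
  [47,58): 11 bp
  [58,70): 12 bp
  [70,80): 10 bp
  [80,88): 8 bp
  [88,93): 5 bp
  [93,102): 9 bp
  [102,108): 6 bp
  [108,124): 16 bp
  [124,133): 9 bp
  [133,140): 7 bp
  [140,150): 10 bp
  [150,158): 8 bp
  [158,163): 5 bp

[3,4,5,5,6,7,7,8,8,9,9,10,10,10,10,11,12,13,16]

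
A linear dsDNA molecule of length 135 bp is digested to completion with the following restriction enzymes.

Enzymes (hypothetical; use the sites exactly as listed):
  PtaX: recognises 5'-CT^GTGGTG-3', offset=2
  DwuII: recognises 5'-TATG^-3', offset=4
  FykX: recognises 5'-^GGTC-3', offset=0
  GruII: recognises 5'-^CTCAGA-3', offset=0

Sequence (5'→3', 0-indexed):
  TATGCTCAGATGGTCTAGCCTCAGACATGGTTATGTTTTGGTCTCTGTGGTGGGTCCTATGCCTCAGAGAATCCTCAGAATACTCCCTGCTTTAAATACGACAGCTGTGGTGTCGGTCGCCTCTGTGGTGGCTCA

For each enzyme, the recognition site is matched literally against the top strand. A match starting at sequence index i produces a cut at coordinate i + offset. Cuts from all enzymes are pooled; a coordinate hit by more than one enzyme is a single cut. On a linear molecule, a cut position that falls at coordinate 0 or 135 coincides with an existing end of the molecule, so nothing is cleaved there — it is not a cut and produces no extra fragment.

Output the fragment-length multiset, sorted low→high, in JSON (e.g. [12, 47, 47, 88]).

[1,4,4,6,7,7,8,8,9,10,11,11,16,33]

Site scan:
  PtaX CTGTGGTG/2: at [44, 104, 122] ⇒ [46, 106, 124]
  DwuII TATG/4: at [0, 31, 57] ⇒ [4, 35, 61]
  FykX GGTC/0: at [11, 39, 52, 114] ⇒ [11, 39, 52, 114]
  GruII CTCAGA/0: at [4, 19, 62, 73] ⇒ [4, 19, 62, 73]

All cut coordinates (distinct, sorted): [4, 11, 19, 35, 39, 46, 52, 61, 62, 73, 106, 114, 124]

Fragments:
  [0,4): 4 bp
  [4,11): 7 bp
  [11,19): 8 bp
  [19,35): 16 bp
  [35,39): 4 bp
  [39,46): 7 bp
  [46,52): 6 bp
  [52,61): 9 bp
  [61,62): 1 bp
  [62,73): 11 bp
  [73,106): 33 bp
  [106,114): 8 bp
  [114,124): 10 bp
  [124,135): 11 bp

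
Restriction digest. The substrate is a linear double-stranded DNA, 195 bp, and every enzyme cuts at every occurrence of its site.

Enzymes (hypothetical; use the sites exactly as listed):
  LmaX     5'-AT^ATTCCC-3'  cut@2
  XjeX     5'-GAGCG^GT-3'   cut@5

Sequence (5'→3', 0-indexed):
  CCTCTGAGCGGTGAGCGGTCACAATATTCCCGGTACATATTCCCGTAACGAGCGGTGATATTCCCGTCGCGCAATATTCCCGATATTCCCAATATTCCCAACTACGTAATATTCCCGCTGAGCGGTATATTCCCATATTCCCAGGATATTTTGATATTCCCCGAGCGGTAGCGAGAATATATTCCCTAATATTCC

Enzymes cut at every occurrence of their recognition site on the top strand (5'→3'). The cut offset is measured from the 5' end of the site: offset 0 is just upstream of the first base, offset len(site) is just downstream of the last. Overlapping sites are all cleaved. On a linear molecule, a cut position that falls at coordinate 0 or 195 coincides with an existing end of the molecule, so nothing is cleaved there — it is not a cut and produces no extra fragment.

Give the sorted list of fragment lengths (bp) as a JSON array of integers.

Scan for sites:
  LmaX ATATTCCC/2: at [23, 36, 57, 73, 82, 91, 108, 126, 134, 153, 178] ⇒ [25, 38, 59, 75, 84, 93, 110, 128, 136, 155, 180]
  XjeX GAGCGGT/5: at [5, 12, 49, 119, 162] ⇒ [10, 17, 54, 124, 167]

Pooled cuts: [10, 17, 25, 38, 54, 59, 75, 84, 93, 110, 124, 128, 136, 155, 167, 180]

Fragments:
  [0,10): 10 bp
  [10,17): 7 bp
  [17,25): 8 bp
  [25,38): 13 bp
  [38,54): 16 bp
  [54,59): 5 bp
  [59,75): 16 bp
  [75,84): 9 bp
  [84,93): 9 bp
  [93,110): 17 bp
  [110,124): 14 bp
  [124,128): 4 bp
  [128,136): 8 bp
  [136,155): 19 bp
  [155,167): 12 bp
  [167,180): 13 bp
  [180,195): 15 bp

[4,5,7,8,8,9,9,10,12,13,13,14,15,16,16,17,19]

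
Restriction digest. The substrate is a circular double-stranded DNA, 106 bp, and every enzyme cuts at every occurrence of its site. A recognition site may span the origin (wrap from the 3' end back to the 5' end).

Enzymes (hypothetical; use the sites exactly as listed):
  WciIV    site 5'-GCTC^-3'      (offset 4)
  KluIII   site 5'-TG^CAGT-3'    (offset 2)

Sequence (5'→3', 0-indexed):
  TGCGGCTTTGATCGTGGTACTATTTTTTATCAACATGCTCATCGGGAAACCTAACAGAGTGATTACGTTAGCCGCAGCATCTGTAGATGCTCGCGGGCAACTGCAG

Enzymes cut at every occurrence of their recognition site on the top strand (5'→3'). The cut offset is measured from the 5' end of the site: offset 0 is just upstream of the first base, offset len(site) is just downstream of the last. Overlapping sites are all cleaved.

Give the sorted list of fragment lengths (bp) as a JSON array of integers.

Per-enzyme occurrences:
  WciIV (GCTC, off=4): starts [36, 88] → cuts [40, 92]
  KluIII (TGCAGT, off=2): starts [101] → cuts [103]

All cut coordinates (distinct, sorted): [40, 92, 103]

Fragments:
  40→92: 52 bp
  92→103: 11 bp
  103→40 (wrap): 106-103+40 = 43 bp

[11,43,52]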